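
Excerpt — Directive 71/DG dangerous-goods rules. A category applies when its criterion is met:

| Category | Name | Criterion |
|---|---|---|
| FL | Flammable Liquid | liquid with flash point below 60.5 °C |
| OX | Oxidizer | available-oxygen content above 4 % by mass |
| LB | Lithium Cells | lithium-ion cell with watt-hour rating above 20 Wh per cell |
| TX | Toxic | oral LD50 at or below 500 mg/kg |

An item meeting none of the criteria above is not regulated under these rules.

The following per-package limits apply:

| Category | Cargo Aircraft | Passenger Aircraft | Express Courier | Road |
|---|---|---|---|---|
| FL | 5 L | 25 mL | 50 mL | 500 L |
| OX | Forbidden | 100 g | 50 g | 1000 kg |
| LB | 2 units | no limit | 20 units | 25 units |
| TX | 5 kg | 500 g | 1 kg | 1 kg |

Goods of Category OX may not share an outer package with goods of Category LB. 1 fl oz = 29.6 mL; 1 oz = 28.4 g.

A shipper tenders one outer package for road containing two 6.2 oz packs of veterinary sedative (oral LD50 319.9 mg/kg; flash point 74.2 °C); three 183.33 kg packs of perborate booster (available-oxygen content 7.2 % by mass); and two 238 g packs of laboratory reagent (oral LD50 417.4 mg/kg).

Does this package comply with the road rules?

Yes

Oral LD50 319.9 mg/kg meets the Category TX criterion (Toxic), so the veterinary sedative is Category TX.
Available-oxygen content 7.2 % by mass meets the Category OX criterion (Oxidizer), so the perborate booster is Category OX.
Laboratory reagent: oral LD50 417.4 mg/kg ≤ 500 mg/kg → Category TX (Toxic).
Category OX quantity: three 183.33 kg packs = 549.99 kg.
549.99 kg ≤ 1000 kg (road limit, Category OX) — within limit.
Category TX net quantity: (two 6.2 oz packs = 352.16 g) + (two 238 g packs = 476 g) = 828.16 g.
828.16 g is within the road limit of 1 kg for Category TX.
The segregation rule (Category OX with Category LB) does not apply to Category OX with Category TX.
Every hazard category is within its road limit and no segregation rule is violated.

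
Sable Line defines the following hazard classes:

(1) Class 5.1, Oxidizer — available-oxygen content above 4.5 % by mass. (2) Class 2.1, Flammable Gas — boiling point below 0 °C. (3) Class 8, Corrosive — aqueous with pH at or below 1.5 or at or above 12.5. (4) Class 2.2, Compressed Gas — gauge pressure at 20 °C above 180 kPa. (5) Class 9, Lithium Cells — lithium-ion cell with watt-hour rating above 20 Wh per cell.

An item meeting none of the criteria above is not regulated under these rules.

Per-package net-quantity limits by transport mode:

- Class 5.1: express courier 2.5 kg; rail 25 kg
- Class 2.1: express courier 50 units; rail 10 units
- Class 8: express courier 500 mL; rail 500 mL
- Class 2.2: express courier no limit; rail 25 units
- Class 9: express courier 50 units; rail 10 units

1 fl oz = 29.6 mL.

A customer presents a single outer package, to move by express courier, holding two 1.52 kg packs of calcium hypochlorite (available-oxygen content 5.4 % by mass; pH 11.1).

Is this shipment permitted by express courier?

No

Available-oxygen content 5.4 % by mass meets the Class 5.1 criterion (Oxidizer), so the calcium hypochlorite is Class 5.1.
Class 5.1 quantity: two 1.52 kg packs = 3.04 kg.
3.04 kg exceeds the express courier limit of 2.5 kg for Class 5.1.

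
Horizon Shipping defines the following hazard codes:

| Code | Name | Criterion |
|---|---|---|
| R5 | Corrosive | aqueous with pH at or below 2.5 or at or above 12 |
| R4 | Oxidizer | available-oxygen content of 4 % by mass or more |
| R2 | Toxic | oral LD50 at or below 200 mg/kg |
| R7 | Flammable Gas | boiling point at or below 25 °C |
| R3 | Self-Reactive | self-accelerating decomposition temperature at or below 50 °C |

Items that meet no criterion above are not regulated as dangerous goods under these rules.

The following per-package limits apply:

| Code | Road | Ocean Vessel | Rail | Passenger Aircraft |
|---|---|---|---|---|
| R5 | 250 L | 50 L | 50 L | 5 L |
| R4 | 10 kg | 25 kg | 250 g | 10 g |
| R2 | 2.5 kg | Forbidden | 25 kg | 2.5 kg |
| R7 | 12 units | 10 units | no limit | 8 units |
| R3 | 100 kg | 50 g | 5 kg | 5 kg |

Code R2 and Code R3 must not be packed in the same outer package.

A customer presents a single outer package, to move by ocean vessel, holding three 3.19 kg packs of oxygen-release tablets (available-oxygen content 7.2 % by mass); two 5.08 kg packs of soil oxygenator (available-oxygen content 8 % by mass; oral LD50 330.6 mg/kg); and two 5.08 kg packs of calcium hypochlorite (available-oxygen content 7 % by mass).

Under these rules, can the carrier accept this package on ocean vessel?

No

Available-oxygen content 7.2 % by mass meets the Code R4 criterion (Oxidizer), so the oxygen-release tablets are Code R4.
Available-oxygen content 8 % by mass meets the Code R4 criterion (Oxidizer), so the soil oxygenator is Code R4.
Available-oxygen content 7 % by mass meets the Code R4 criterion (Oxidizer), so the calcium hypochlorite is Code R4.
Code R4 net quantity: (three 3.19 kg packs = 9.57 kg) + (two 5.08 kg packs = 10.16 kg) + (two 5.08 kg packs = 10.16 kg) = 29.89 kg.
That exceeds the Code R4 ocean vessel limit of 25 kg.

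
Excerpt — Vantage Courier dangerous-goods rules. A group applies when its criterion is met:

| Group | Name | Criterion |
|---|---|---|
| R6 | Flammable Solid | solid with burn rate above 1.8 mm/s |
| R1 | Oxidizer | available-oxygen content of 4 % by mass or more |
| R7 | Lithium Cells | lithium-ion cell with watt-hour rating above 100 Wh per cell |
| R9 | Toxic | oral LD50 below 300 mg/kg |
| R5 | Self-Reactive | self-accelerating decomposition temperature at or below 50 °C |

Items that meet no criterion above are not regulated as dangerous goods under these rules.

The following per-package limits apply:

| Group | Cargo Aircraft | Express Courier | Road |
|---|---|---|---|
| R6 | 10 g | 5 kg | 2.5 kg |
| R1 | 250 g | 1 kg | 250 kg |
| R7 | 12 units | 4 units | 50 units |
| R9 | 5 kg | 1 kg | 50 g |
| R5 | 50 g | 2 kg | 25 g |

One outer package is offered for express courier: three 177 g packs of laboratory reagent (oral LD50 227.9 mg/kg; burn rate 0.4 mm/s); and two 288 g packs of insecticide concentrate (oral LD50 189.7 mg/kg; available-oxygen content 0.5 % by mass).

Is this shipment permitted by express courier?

No

Oral LD50 227.9 mg/kg meets the Group R9 criterion (Toxic), so the laboratory reagent is Group R9.
Oral LD50 189.7 mg/kg meets the Group R9 criterion (Toxic), so the insecticide concentrate is Group R9.
Total Group R9: (three 177 g packs = 531 g) + (two 288 g packs = 576 g) = 1.107 kg.
1.107 kg > 1 kg (express courier limit, Group R9) — over the limit.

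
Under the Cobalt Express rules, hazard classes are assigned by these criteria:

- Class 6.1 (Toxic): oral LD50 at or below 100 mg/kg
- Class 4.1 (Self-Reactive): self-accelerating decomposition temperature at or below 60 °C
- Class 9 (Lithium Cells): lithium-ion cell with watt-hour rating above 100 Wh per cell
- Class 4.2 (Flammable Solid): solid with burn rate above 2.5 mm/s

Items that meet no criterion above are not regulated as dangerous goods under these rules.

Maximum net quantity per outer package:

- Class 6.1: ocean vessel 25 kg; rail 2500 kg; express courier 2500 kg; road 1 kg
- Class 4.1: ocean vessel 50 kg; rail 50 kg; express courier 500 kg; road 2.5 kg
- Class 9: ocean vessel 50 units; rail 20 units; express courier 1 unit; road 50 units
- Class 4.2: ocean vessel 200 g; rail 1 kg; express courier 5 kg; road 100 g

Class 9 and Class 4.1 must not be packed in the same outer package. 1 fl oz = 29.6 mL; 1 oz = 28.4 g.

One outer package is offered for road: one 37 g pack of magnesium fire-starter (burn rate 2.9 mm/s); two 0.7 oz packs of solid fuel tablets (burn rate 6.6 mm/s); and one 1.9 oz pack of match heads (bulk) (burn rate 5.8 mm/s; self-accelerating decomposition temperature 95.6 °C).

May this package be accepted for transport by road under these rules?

The magnesium fire-starter has burn rate 2.9 mm/s, which is > 2.5 mm/s, so it is Class 4.2 (Flammable Solid).
Solid fuel tablets: burn rate 6.6 mm/s > 2.5 mm/s → Class 4.2 (Flammable Solid).
With burn rate 5.8 mm/s (> 2.5 mm/s), the match heads (bulk) fall in Class 4.2.
Total Class 4.2: 37 g + (two 0.7 oz packs = 39.76 g) + (one 1.9 oz pack = 53.96 g) = 130.72 g.
130.72 g > 100 g (road limit, Class 4.2) — over the limit.

No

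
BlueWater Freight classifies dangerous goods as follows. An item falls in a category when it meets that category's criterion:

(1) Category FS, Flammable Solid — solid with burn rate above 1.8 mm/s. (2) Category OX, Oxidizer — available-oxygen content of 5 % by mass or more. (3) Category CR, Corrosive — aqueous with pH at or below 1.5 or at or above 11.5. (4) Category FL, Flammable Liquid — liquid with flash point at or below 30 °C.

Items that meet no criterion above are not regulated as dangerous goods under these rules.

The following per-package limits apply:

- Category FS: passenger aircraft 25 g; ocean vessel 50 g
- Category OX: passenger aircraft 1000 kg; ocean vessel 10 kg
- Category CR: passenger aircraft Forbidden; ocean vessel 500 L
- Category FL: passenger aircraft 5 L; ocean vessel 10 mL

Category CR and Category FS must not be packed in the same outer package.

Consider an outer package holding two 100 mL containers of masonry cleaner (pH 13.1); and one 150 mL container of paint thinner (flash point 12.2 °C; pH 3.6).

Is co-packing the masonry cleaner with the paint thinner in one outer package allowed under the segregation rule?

Yes

With pH 13.1 (≥ 11.5), the masonry cleaner falls in Category CR.
Flash point 12.2 °C meets the Category FL criterion (Flammable Liquid), so the paint thinner is Category FL.
No segregation rule bars Category CR with Category FL.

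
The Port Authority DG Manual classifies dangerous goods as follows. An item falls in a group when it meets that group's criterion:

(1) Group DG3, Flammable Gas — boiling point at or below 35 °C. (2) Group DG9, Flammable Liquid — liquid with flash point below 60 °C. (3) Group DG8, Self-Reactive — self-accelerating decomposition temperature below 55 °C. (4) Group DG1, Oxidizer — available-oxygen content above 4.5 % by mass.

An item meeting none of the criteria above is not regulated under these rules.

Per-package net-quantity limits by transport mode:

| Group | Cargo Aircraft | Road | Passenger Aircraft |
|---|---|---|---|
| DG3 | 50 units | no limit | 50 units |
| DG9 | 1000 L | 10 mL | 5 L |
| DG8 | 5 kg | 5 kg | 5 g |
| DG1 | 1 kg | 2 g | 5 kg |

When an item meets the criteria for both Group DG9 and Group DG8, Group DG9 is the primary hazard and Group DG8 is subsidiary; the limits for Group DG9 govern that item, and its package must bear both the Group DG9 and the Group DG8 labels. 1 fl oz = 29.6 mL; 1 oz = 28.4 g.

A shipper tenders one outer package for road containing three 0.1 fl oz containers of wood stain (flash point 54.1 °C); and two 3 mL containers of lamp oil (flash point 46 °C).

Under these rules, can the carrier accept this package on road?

The wood stain has flash point 54.1 °C, which is < 60 °C, so it is Group DG9 (Flammable Liquid).
Lamp oil: flash point 46 °C < 60 °C → Group DG9 (Flammable Liquid).
Total Group DG9: (three 0.1 fl oz containers = 8.88 mL) + (two 3 mL containers = 6 mL) = 14.88 mL.
14.88 mL > 10 mL (road limit, Group DG9) — over the limit.

No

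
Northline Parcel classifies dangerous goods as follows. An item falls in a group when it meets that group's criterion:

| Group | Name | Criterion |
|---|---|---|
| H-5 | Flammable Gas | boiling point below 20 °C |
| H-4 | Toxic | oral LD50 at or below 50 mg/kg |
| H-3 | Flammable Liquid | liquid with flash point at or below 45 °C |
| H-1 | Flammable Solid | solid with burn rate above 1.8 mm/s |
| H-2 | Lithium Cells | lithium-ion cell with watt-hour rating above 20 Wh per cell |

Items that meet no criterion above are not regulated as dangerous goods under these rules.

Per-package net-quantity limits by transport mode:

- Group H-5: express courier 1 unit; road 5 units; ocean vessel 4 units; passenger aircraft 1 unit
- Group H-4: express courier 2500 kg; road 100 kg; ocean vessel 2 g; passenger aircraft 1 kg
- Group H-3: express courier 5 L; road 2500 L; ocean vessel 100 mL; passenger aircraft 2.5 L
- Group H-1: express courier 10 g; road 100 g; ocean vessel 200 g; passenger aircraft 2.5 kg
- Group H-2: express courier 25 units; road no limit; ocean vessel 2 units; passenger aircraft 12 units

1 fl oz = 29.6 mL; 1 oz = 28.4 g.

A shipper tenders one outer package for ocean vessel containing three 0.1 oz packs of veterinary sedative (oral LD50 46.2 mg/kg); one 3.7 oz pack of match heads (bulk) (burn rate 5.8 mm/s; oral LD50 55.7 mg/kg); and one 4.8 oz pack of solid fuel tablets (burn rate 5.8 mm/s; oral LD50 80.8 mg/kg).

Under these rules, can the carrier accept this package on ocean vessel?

Oral LD50 46.2 mg/kg meets the Group H-4 criterion (Toxic), so the veterinary sedative is Group H-4.
With burn rate 5.8 mm/s (> 1.8 mm/s), the match heads (bulk) fall in Group H-1.
Burn rate 5.8 mm/s meets the Group H-1 criterion (Flammable Solid), so the solid fuel tablets are Group H-1.
Group H-4 quantity: three 0.1 oz packs = 8.52 g.
8.52 g exceeds the ocean vessel limit of 2 g for Group H-4.
Total Group H-1: (one 3.7 oz pack = 105.08 g) + (one 4.8 oz pack = 136.32 g) = 241.4 g.
241.4 g exceeds the ocean vessel limit of 200 g for Group H-1.

No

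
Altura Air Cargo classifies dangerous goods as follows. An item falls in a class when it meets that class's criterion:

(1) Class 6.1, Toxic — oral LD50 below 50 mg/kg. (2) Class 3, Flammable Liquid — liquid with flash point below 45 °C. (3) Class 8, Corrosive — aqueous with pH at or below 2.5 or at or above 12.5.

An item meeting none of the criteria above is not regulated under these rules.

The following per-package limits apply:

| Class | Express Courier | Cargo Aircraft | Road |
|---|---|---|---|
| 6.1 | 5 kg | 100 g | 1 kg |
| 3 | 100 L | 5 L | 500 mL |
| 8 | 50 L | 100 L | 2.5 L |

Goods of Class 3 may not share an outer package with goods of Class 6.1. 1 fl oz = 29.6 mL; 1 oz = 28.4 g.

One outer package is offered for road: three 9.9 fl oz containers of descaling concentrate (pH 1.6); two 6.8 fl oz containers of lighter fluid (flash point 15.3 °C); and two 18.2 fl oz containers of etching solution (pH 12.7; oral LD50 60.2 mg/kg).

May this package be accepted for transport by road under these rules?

Yes

With pH 1.6 (≤ 2.5), the descaling concentrate falls in Class 8.
Flash point 15.3 °C meets the Class 3 criterion (Flammable Liquid), so the lighter fluid is Class 3.
Etching solution: pH 12.7 ≥ 12.5 → Class 8 (Corrosive).
Class 8 net quantity: (three 9.9 fl oz containers = 879.12 mL) + (two 18.2 fl oz containers = 1077.44 mL) = 1956.56 mL.
1956.56 mL ≤ 2.5 L (road limit, Class 8) — within limit.
Class 3 quantity: two 6.8 fl oz containers = 402.56 mL.
That is within the Class 3 road limit of 500 mL.
The segregation rule (Class 3 with Class 6.1) does not apply to Class 8 with Class 3.
Every hazard class is within its road limit and no segregation rule is violated.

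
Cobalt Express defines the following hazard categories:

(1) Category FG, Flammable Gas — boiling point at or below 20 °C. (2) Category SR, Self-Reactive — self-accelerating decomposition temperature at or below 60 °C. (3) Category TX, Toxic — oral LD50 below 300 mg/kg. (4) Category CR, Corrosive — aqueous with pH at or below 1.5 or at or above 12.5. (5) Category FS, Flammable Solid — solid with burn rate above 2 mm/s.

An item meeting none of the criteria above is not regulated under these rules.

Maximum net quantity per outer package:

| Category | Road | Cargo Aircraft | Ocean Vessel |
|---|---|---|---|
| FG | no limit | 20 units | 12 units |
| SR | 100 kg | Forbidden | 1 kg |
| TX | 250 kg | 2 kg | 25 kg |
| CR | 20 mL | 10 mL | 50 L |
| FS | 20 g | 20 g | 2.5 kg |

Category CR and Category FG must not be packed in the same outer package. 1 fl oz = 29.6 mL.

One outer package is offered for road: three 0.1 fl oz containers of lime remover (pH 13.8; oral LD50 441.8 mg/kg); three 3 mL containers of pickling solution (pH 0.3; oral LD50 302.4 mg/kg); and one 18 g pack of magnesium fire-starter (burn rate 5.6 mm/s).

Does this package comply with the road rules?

Yes

pH 13.8 meets the Category CR criterion (Corrosive), so the lime remover is Category CR.
The pickling solution has pH 0.3, which is ≤ 1.5, so it is Category CR (Corrosive).
Burn rate 5.6 mm/s meets the Category FS criterion (Flammable Solid), so the magnesium fire-starter is Category FS.
Category CR net quantity: (three 0.1 fl oz containers = 8.88 mL) + (three 3 mL containers = 9 mL) = 17.88 mL.
17.88 mL ≤ 20 mL (road limit, Category CR) — within limit.
Category FS quantity: 18 g.
18 g ≤ 20 g (road limit, Category FS) — within limit.
The segregation rule (Category CR with Category FG) does not apply to Category CR with Category FS.
Every hazard category is within its road limit and no segregation rule is violated.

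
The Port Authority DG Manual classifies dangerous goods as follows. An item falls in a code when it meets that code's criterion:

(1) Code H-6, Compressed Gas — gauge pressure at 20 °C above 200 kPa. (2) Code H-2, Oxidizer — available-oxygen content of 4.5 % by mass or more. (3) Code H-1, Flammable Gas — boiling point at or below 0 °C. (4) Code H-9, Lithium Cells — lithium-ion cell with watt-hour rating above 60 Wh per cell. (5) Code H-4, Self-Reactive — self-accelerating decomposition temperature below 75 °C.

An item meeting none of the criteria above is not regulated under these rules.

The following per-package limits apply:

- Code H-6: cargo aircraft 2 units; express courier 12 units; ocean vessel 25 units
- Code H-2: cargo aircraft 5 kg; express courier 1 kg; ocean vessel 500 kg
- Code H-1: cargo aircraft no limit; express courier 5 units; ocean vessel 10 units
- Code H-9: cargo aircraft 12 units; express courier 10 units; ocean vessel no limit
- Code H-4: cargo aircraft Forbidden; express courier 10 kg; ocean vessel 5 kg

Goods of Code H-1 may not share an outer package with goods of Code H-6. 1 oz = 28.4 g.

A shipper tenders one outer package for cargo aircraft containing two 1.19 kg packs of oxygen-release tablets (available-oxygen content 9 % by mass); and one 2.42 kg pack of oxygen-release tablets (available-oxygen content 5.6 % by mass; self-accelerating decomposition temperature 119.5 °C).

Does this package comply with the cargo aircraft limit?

Yes

The oxygen-release tablets have available-oxygen content 9 % by mass, which is ≥ 4.5 % by mass, so they are Code H-2 (Oxidizer).
Oxygen-release tablets: available-oxygen content 5.6 % by mass ≥ 4.5 % by mass → Code H-2 (Oxidizer).
Total Code H-2: (two 1.19 kg packs = 2.38 kg) + 2.42 kg = 4.8 kg.
4.8 kg is within the cargo aircraft limit of 5 kg for Code H-2.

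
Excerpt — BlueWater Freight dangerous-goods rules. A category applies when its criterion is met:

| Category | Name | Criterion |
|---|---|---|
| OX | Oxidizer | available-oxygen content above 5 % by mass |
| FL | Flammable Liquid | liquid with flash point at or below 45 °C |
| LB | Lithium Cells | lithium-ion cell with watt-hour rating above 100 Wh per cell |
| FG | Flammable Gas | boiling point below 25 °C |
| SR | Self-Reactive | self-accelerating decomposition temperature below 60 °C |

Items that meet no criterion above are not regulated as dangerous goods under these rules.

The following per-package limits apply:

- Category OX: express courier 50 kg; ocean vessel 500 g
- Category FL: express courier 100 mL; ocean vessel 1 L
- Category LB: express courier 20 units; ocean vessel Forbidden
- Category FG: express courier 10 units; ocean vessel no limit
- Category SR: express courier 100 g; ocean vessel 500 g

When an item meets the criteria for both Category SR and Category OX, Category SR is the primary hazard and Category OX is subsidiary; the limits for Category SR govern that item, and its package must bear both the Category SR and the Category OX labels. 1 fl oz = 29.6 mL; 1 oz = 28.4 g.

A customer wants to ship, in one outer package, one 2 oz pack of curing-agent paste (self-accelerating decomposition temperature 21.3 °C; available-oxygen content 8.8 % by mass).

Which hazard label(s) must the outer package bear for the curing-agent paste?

Self-accelerating decomposition temperature 21.3 °C meets the Category SR criterion (Self-Reactive), so the curing-agent paste is Category SR.
With available-oxygen content 8.8 % by mass (> 5 % by mass), the curing-agent paste falls in Category OX.
By the precedence rule Category SR is primary and Category OX is subsidiary, and that rule requires both labels on the package.

Category OX and SR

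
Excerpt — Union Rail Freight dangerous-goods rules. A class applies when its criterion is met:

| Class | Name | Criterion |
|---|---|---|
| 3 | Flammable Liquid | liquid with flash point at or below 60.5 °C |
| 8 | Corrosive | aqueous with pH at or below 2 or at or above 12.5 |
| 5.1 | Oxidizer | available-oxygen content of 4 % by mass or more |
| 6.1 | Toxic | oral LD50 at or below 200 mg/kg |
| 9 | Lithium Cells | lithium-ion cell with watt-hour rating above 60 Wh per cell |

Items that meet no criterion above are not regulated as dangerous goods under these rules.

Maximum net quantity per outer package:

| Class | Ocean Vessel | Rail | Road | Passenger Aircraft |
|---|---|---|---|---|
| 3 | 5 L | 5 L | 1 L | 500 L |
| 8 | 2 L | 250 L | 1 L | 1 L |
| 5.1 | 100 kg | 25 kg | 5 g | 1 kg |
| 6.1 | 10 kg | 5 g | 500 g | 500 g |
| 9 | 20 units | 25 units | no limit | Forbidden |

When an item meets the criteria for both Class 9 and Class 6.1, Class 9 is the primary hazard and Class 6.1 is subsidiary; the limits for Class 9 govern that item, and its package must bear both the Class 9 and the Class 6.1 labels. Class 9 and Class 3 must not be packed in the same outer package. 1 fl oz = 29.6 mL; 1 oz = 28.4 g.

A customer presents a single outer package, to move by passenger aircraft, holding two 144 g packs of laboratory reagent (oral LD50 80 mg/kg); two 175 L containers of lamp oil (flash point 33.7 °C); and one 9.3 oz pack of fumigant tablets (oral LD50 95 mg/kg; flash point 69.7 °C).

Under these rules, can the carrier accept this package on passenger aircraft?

No

The laboratory reagent has oral LD50 80 mg/kg, which is ≤ 200 mg/kg, so it is Class 6.1 (Toxic).
Flash point 33.7 °C meets the Class 3 criterion (Flammable Liquid), so the lamp oil is Class 3.
The fumigant tablets have oral LD50 95 mg/kg, which is ≤ 200 mg/kg, so they are Class 6.1 (Toxic).
Total Class 6.1: (two 144 g packs = 288 g) + (one 9.3 oz pack = 264.12 g) = 552.12 g.
552.12 g exceeds the passenger aircraft limit of 500 g for Class 6.1.
Class 3 quantity: two 175 L containers = 350 L.
That is within the Class 3 passenger aircraft limit of 500 L.
The segregation rule (Class 9 with Class 3) does not apply to Class 6.1 with Class 3.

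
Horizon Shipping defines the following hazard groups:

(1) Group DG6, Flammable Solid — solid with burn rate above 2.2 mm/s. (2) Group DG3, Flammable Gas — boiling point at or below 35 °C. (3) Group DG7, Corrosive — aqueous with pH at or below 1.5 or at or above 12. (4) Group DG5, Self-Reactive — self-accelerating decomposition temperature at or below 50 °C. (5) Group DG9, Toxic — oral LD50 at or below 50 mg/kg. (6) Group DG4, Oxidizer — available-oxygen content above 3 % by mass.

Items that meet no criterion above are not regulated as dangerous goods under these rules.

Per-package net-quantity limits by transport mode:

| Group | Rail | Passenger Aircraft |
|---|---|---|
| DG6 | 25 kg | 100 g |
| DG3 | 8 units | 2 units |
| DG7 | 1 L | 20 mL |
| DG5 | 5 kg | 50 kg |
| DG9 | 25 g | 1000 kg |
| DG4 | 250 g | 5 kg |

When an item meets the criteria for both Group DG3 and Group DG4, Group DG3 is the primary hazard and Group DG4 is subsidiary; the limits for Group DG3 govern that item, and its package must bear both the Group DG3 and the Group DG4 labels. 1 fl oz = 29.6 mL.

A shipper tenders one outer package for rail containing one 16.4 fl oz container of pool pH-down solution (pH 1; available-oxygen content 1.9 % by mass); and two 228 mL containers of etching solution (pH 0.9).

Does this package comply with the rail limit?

pH 1 meets the Group DG7 criterion (Corrosive), so the pool pH-down solution is Group DG7.
With pH 0.9 (≤ 1.5), the etching solution falls in Group DG7.
Group DG7 net quantity: (one 16.4 fl oz container = 485.44 mL) + (two 228 mL containers = 456 mL) = 941.44 mL.
941.44 mL is within the rail limit of 1 L for Group DG7.

Yes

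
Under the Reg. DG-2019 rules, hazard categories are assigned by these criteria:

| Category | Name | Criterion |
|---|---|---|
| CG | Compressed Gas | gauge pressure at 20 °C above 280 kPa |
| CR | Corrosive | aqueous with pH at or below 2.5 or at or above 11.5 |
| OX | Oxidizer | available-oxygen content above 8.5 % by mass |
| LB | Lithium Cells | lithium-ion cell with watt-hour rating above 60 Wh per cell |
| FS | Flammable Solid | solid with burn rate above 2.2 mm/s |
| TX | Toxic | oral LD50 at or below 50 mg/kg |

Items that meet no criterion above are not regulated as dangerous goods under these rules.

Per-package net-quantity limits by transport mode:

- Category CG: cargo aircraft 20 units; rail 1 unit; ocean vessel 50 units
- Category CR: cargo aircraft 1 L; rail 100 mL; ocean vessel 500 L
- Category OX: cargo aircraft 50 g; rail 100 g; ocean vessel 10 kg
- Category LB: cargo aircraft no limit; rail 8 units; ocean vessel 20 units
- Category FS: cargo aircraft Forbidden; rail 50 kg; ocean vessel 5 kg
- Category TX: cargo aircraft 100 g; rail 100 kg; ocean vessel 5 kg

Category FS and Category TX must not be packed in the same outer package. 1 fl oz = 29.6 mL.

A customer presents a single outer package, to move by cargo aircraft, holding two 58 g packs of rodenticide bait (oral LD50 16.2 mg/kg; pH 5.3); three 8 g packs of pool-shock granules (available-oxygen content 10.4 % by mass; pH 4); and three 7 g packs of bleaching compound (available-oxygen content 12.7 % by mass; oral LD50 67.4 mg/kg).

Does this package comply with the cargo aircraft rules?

No

The rodenticide bait has oral LD50 16.2 mg/kg, which is ≤ 50 mg/kg, so it is Category TX (Toxic).
With available-oxygen content 10.4 % by mass (> 8.5 % by mass), the pool-shock granules fall in Category OX.
Available-oxygen content 12.7 % by mass meets the Category OX criterion (Oxidizer), so the bleaching compound is Category OX.
Category TX quantity: two 58 g packs = 116 g.
116 g exceeds the cargo aircraft limit of 100 g for Category TX.
Total Category OX: (three 8 g packs = 24 g) + (three 7 g packs = 21 g) = 45 g.
45 g ≤ 50 g (cargo aircraft limit, Category OX) — within limit.
The segregation rule (Category FS with Category TX) does not apply to Category TX with Category OX.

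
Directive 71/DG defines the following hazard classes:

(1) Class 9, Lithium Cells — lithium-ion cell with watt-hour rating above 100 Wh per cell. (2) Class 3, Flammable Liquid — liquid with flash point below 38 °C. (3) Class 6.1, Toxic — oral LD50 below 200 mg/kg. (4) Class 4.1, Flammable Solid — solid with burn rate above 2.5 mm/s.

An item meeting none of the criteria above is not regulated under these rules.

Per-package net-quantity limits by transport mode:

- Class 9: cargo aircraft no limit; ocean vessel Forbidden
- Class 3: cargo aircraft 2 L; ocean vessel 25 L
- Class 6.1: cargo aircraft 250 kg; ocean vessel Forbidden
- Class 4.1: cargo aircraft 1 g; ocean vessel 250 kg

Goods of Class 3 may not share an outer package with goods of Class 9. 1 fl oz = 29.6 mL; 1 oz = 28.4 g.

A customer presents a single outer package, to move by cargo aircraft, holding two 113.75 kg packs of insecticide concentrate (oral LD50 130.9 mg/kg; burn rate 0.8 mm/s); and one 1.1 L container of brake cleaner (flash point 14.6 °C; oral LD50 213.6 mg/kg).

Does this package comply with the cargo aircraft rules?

Yes

The insecticide concentrate has oral LD50 130.9 mg/kg, which is < 200 mg/kg, so it is Class 6.1 (Toxic).
The brake cleaner has flash point 14.6 °C, which is < 38 °C, so it is Class 3 (Flammable Liquid).
Class 3 quantity: 1.1 L.
1.1 L is within the cargo aircraft limit of 2 L for Class 3.
Class 6.1 quantity: two 113.75 kg packs = 227.5 kg.
That is within the Class 6.1 cargo aircraft limit of 250 kg.
The segregation rule (Class 3 with Class 9) does not apply to Class 3 with Class 6.1.
Every hazard class is within its cargo aircraft limit and no segregation rule is violated.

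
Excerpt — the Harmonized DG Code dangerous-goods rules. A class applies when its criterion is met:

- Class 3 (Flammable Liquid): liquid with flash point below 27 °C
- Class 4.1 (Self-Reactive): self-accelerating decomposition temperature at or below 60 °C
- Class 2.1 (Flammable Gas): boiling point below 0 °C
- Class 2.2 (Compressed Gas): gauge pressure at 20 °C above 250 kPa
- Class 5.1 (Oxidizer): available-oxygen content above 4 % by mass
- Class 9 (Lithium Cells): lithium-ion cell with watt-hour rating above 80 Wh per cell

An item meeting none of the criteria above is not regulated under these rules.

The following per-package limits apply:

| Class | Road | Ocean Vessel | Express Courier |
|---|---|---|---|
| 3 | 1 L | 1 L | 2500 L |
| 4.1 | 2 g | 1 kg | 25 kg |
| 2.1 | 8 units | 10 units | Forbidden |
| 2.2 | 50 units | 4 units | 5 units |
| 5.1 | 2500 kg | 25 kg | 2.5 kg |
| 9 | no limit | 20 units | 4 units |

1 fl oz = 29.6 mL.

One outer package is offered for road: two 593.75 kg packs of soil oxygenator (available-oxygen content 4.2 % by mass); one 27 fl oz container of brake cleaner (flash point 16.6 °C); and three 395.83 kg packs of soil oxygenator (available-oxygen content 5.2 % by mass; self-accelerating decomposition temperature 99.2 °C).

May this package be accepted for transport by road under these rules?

Soil oxygenator: available-oxygen content 4.2 % by mass > 4 % by mass → Class 5.1 (Oxidizer).
Flash point 16.6 °C meets the Class 3 criterion (Flammable Liquid), so the brake cleaner is Class 3.
With available-oxygen content 5.2 % by mass (> 4 % by mass), the soil oxygenator falls in Class 5.1.
Total Class 5.1: (two 593.75 kg packs = 1187.5 kg) + (three 395.83 kg packs = 1187.49 kg) = 2374.99 kg.
2374.99 kg is within the road limit of 2500 kg for Class 5.1.
Class 3 quantity: one 27 fl oz container = 799.2 mL.
799.2 mL ≤ 1 L (road limit, Class 3) — within limit.
Every hazard class is within its road limit and no segregation rule is violated.

Yes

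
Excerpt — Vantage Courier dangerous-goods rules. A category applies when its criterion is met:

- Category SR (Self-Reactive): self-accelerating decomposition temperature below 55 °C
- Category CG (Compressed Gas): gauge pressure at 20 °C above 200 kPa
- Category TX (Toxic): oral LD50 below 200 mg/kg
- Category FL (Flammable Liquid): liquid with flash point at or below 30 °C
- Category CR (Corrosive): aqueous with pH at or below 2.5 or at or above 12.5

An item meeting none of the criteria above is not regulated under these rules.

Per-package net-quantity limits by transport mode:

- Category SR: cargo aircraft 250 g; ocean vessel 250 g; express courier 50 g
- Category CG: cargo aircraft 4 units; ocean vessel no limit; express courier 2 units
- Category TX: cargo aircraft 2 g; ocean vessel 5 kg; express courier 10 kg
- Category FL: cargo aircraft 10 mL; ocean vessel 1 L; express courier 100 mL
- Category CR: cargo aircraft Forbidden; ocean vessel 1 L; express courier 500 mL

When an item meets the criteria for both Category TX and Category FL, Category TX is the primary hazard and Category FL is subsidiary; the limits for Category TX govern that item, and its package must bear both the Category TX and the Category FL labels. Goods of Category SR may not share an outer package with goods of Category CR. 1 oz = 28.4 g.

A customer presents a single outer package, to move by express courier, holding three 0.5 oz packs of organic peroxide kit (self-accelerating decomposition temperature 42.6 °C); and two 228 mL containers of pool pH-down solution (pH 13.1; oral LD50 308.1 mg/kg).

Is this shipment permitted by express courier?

No

Organic peroxide kit: self-accelerating decomposition temperature 42.6 °C < 55 °C → Category SR (Self-Reactive).
With pH 13.1 (≥ 12.5), the pool pH-down solution falls in Category CR.
Category SR quantity: three 0.5 oz packs = 42.6 g.
42.6 g is within the express courier limit of 50 g for Category SR.
Category CR quantity: two 228 mL containers = 456 mL.
456 mL is within the express courier limit of 500 mL for Category CR.
Category SR and Category CR may not share an outer package.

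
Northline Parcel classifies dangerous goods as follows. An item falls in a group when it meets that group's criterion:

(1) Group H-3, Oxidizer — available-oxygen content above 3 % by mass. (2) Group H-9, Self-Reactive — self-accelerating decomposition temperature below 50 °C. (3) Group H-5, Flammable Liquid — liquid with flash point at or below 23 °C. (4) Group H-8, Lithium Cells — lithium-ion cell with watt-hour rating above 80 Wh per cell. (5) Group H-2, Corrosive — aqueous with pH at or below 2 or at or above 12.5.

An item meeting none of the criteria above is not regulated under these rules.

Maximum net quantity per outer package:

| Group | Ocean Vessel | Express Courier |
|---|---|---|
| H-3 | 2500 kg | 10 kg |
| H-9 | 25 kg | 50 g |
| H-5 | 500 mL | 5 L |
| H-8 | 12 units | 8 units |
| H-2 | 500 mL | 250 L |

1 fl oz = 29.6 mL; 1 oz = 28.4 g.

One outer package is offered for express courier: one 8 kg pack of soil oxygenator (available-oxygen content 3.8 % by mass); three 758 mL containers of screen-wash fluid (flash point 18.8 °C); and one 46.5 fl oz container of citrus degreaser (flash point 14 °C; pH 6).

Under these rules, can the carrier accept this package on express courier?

Yes

The soil oxygenator has available-oxygen content 3.8 % by mass, which is > 3 % by mass, so it is Group H-3 (Oxidizer).
Flash point 18.8 °C meets the Group H-5 criterion (Flammable Liquid), so the screen-wash fluid is Group H-5.
The citrus degreaser has flash point 14 °C, which is ≤ 23 °C, so it is Group H-5 (Flammable Liquid).
Group H-5 net quantity: (three 758 mL containers = 2.274 L) + (one 46.5 fl oz container = 1376.4 mL) = 3650.4 mL.
That is within the Group H-5 express courier limit of 5 L.
Group H-3 quantity: 8 kg.
8 kg ≤ 10 kg (express courier limit, Group H-3) — within limit.
Every hazard group is within its express courier limit and no segregation rule is violated.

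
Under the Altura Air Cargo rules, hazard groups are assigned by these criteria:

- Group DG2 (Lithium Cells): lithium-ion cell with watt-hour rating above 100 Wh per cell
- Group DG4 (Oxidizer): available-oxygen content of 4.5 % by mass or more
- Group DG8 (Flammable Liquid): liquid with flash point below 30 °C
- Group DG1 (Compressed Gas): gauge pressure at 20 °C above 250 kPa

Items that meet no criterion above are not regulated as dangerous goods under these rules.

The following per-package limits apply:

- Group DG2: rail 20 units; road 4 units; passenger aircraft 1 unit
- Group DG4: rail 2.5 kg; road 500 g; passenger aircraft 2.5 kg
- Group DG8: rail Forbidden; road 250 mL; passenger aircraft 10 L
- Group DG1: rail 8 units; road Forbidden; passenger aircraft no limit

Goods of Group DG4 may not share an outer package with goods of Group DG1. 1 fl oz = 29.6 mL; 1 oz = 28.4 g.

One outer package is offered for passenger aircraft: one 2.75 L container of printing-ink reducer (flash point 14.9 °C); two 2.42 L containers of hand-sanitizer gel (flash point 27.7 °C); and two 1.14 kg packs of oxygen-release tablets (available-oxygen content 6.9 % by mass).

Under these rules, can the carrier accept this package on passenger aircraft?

Flash point 14.9 °C meets the Group DG8 criterion (Flammable Liquid), so the printing-ink reducer is Group DG8.
Flash point 27.7 °C meets the Group DG8 criterion (Flammable Liquid), so the hand-sanitizer gel is Group DG8.
Available-oxygen content 6.9 % by mass meets the Group DG4 criterion (Oxidizer), so the oxygen-release tablets are Group DG4.
Group DG4 quantity: two 1.14 kg packs = 2.28 kg.
2.28 kg ≤ 2.5 kg (passenger aircraft limit, Group DG4) — within limit.
Group DG8 net quantity: 2.75 L + (two 2.42 L containers = 4.84 L) = 7.59 L.
7.59 L is within the passenger aircraft limit of 10 L for Group DG8.
The segregation rule (Group DG4 with Group DG1) does not apply to Group DG4 with Group DG8.
Every hazard group is within its passenger aircraft limit and no segregation rule is violated.

Yes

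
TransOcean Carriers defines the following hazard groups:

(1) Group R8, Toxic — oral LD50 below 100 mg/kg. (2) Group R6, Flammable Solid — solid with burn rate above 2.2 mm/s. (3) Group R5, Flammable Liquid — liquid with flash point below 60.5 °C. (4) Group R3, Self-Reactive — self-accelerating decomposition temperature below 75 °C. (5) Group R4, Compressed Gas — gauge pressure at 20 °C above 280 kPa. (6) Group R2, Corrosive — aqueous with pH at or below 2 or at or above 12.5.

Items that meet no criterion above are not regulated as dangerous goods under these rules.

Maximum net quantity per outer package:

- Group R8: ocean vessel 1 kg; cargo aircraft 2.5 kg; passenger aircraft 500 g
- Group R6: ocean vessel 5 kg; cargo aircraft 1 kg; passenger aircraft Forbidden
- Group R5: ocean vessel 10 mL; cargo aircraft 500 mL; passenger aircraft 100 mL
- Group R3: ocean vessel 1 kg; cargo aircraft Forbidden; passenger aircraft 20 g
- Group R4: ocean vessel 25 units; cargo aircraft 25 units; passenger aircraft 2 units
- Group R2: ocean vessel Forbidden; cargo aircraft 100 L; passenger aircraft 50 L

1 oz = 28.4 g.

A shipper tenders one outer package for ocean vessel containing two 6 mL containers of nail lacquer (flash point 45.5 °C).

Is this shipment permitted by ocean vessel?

No

With flash point 45.5 °C (< 60.5 °C), the nail lacquer falls in Group R5.
Group R5 quantity: two 6 mL containers = 12 mL.
That exceeds the Group R5 ocean vessel limit of 10 mL.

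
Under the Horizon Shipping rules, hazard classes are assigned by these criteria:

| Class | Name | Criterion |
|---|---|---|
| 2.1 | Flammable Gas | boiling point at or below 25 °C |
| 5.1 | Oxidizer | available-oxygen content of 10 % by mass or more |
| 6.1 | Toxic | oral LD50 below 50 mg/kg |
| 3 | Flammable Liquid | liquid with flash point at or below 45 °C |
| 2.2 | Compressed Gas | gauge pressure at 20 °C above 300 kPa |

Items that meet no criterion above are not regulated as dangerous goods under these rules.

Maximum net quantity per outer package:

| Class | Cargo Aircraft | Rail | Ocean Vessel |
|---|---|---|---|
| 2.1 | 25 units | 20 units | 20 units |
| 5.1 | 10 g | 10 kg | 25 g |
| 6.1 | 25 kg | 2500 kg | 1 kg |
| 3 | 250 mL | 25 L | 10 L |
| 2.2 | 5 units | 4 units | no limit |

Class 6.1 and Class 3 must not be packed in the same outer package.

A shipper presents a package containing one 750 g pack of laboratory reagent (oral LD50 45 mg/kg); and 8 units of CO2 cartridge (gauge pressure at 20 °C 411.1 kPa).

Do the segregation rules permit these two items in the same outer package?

With oral LD50 45 mg/kg (< 50 mg/kg), the laboratory reagent falls in Class 6.1.
CO2 cartridge: gauge pressure at 20 °C 411.1 kPa > 300 kPa → Class 2.2 (Compressed Gas).
No segregation rule bars Class 6.1 with Class 2.2.

Yes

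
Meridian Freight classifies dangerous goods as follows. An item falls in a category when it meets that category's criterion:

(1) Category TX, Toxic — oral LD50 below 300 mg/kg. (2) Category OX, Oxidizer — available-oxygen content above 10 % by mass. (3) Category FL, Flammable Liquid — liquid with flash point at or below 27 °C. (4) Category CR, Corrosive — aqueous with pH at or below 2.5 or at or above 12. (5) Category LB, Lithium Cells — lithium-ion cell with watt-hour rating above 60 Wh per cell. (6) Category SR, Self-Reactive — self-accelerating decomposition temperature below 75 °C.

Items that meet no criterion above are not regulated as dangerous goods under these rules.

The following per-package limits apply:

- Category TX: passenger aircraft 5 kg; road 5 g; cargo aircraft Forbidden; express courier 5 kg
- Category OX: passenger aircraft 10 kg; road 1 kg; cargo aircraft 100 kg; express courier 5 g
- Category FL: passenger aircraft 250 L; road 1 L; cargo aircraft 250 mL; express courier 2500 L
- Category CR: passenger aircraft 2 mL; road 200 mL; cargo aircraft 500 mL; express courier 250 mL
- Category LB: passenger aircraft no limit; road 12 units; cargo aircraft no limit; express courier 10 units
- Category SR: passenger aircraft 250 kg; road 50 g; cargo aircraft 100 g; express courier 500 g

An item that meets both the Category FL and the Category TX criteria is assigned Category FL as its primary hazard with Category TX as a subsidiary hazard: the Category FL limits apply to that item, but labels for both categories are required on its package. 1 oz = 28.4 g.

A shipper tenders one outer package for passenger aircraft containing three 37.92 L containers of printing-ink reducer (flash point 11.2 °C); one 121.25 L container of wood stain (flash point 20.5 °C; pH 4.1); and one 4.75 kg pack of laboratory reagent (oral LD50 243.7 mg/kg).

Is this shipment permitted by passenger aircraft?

Yes

Printing-ink reducer: flash point 11.2 °C ≤ 27 °C → Category FL (Flammable Liquid).
The wood stain has flash point 20.5 °C, which is ≤ 27 °C, so it is Category FL (Flammable Liquid).
With oral LD50 243.7 mg/kg (< 300 mg/kg), the laboratory reagent falls in Category TX.
Total Category FL: (three 37.92 L containers = 113.76 L) + 121.25 L = 235.01 L.
235.01 L ≤ 250 L (passenger aircraft limit, Category FL) — within limit.
Category TX quantity: 4.75 kg.
That is within the Category TX passenger aircraft limit of 5 kg.
Every hazard category is within its passenger aircraft limit and no segregation rule is violated.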